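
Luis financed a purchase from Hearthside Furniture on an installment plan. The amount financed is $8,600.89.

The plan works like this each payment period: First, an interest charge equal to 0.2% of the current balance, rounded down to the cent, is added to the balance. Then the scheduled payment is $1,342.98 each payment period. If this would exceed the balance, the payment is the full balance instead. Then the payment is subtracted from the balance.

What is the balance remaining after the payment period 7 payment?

Payment period 1: opening $8,600.89; interest $17.20 → $8,618.09; payment $1,342.98; balance $7,275.11
Payment period 2: opening $7,275.11; interest $14.55 → $7,289.66; payment $1,342.98; balance $5,946.68
Payment period 3: opening $5,946.68; interest $11.89 → $5,958.57; payment $1,342.98; balance $4,615.59
Payment period 4: opening $4,615.59; interest $9.23 → $4,624.82; payment $1,342.98; balance $3,281.84
Payment period 5: opening $3,281.84; interest $6.56 → $3,288.40; payment $1,342.98; balance $1,945.42
Payment period 6: opening $1,945.42; interest $3.89 → $1,949.31; payment $1,342.98; balance $606.33
Payment period 7: opening $606.33; interest $1.21 → $607.54; payment $607.54; balance $0.00

$0.00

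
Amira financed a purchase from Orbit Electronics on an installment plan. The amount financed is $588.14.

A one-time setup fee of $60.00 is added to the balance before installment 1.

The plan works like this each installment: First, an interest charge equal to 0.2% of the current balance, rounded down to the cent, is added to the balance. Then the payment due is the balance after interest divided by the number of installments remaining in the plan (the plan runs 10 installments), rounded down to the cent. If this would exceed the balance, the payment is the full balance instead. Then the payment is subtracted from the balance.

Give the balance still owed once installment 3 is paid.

Installment 1: opening $648.14; interest $1.29 → $649.43; payment $64.94; balance $584.49
Installment 2: opening $584.49; interest $1.16 → $585.65; payment $65.07; balance $520.58
Installment 3: opening $520.58; interest $1.04 → $521.62; payment $65.20; balance $456.42

$456.42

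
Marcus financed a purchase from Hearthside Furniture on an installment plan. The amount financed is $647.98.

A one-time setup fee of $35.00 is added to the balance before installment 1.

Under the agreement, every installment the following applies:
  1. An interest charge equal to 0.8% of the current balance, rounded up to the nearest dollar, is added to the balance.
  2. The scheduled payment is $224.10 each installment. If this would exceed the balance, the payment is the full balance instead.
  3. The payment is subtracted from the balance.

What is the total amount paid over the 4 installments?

Installment 1: $682.98 +$6.00 interest = $688.98; pay $224.10 → $464.88
Installment 2: $464.88 +$4.00 interest = $468.88; pay $224.10 → $244.78
Installment 3: $244.78 +$2.00 interest = $246.78; pay $224.10 → $22.68
Installment 4: $22.68 +$1.00 interest = $23.68; pay $23.68 → $0.00
Total paid: $695.98

$695.98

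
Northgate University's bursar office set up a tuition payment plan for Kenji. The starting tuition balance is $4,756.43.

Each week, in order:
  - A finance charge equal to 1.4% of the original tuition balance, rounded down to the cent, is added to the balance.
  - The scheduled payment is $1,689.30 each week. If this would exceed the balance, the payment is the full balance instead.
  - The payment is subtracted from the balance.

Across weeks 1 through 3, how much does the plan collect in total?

$4,956.20

Week 1: $4,756.43 +$66.59 interest = $4,823.02; pay $1,689.30 → $3,133.72
Week 2: $3,133.72 +$66.59 interest = $3,200.31; pay $1,689.30 → $1,511.01
Week 3: $1,511.01 +$66.59 interest = $1,577.60; pay $1,577.60 → $0.00
Total paid: $4,956.20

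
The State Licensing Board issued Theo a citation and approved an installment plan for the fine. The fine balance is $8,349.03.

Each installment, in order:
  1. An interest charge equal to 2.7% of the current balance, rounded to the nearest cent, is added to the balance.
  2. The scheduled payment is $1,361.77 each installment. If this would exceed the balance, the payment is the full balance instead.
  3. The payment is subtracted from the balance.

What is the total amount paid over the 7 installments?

Installment 1: $8,349.03 +$225.42 interest = $8,574.45; pay $1,361.77 → $7,212.68
Installment 2: $7,212.68 +$194.74 interest = $7,407.42; pay $1,361.77 → $6,045.65
Installment 3: $6,045.65 +$163.23 interest = $6,208.88; pay $1,361.77 → $4,847.11
Installment 4: $4,847.11 +$130.87 interest = $4,977.98; pay $1,361.77 → $3,616.21
Installment 5: $3,616.21 +$97.64 interest = $3,713.85; pay $1,361.77 → $2,352.08
Installment 6: $2,352.08 +$63.51 interest = $2,415.59; pay $1,361.77 → $1,053.82
Installment 7: $1,053.82 +$28.45 interest = $1,082.27; pay $1,082.27 → $0.00
Total paid: $9,252.89

$9,252.89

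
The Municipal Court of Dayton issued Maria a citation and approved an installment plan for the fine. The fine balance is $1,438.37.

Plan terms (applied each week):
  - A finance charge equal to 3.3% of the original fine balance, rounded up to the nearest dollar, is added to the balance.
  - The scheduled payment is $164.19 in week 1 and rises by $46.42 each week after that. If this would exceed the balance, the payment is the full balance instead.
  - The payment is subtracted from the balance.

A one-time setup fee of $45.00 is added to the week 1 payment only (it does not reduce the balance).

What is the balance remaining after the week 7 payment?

Week 1: opening $1,438.37; interest $48.00 → $1,486.37; payment $164.19 (+ $45.00 fee); balance $1,322.18
Week 2: opening $1,322.18; interest $48.00 → $1,370.18; payment $210.61; balance $1,159.57
Week 3: opening $1,159.57; interest $48.00 → $1,207.57; payment $257.03; balance $950.54
Week 4: opening $950.54; interest $48.00 → $998.54; payment $303.45; balance $695.09
Week 5: opening $695.09; interest $48.00 → $743.09; payment $349.87; balance $393.22
Week 6: opening $393.22; interest $48.00 → $441.22; payment $396.29; balance $44.93
Week 7: opening $44.93; interest $48.00 → $92.93; payment $92.93; balance $0.00

$0.00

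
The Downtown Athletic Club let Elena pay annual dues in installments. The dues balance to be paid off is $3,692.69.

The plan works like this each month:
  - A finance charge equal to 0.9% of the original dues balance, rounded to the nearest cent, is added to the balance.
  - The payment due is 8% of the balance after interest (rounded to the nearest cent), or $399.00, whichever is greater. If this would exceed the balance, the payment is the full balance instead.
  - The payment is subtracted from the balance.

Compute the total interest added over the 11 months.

$365.53

Month 1: $3,692.69 +$33.23 interest = $3,725.92; pay $399.00 → $3,326.92
Month 2: $3,326.92 +$33.23 interest = $3,360.15; pay $399.00 → $2,961.15
Month 3: $2,961.15 +$33.23 interest = $2,994.38; pay $399.00 → $2,595.38
Month 4: $2,595.38 +$33.23 interest = $2,628.61; pay $399.00 → $2,229.61
Month 5: $2,229.61 +$33.23 interest = $2,262.84; pay $399.00 → $1,863.84
Month 6: $1,863.84 +$33.23 interest = $1,897.07; pay $399.00 → $1,498.07
Month 7: $1,498.07 +$33.23 interest = $1,531.30; pay $399.00 → $1,132.30
Month 8: $1,132.30 +$33.23 interest = $1,165.53; pay $399.00 → $766.53
Month 9: $766.53 +$33.23 interest = $799.76; pay $399.00 → $400.76
Month 10: $400.76 +$33.23 interest = $433.99; pay $399.00 → $34.99
Month 11: $34.99 +$33.23 interest = $68.22; pay $68.22 → $0.00
Total interest: $33.23 + $33.23 + $33.23 + $33.23 + $33.23 + $33.23 + $33.23 + $33.23 + $33.23 + $33.23 + $33.23 = $365.53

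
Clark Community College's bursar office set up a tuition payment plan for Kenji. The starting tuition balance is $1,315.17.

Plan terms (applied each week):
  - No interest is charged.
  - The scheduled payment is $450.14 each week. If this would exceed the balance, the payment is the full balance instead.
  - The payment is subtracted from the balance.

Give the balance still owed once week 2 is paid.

Week 1: opening $1,315.17; payment $450.14; balance $865.03
Week 2: opening $865.03; payment $450.14; balance $414.89

$414.89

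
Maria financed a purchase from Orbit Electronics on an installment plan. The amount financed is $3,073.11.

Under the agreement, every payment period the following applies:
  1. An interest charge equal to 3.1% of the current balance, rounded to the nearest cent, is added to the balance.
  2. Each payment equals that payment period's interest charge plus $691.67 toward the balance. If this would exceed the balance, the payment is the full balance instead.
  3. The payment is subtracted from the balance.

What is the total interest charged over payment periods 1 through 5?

$261.91

# | Opening | Interest | Payment | End bal
1 | $3,073.11 | $95.27 | $786.94 | $2,381.44
2 | $2,381.44 | $73.82 | $765.49 | $1,689.77
3 | $1,689.77 | $52.38 | $744.05 | $998.10
4 | $998.10 | $30.94 | $722.61 | $306.43
5 | $306.43 | $9.50 | $315.93 | $0.00
Total interest: $95.27 + $73.82 + $52.38 + $30.94 + $9.50 = $261.91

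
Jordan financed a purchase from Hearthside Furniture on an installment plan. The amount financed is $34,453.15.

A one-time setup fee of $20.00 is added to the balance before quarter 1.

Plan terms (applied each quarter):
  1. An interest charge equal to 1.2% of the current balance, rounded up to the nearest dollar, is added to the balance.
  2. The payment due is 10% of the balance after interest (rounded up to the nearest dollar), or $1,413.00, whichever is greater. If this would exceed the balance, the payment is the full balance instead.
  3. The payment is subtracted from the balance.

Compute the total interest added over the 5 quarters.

Quarter 1: opening $34,473.15; interest $414.00 → $34,887.15; payment $3,489.00; balance $31,398.15
Quarter 2: opening $31,398.15; interest $377.00 → $31,775.15; payment $3,178.00; balance $28,597.15
Quarter 3: opening $28,597.15; interest $344.00 → $28,941.15; payment $2,895.00; balance $26,046.15
Quarter 4: opening $26,046.15; interest $313.00 → $26,359.15; payment $2,636.00; balance $23,723.15
Quarter 5: opening $23,723.15; interest $285.00 → $24,008.15; payment $2,401.00; balance $21,607.15
Total interest: $414.00 + $377.00 + $344.00 + $313.00 + $285.00 = $1,733.00

$1,733.00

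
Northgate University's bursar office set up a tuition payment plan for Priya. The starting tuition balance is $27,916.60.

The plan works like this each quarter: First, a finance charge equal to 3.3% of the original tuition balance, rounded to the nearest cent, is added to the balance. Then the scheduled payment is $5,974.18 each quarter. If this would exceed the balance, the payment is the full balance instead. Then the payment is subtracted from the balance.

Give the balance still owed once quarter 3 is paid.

$12,757.81

# | Opening | Interest | Payment | End bal
1 | $27,916.60 | $921.25 | $5,974.18 | $22,863.67
2 | $22,863.67 | $921.25 | $5,974.18 | $17,810.74
3 | $17,810.74 | $921.25 | $5,974.18 | $12,757.81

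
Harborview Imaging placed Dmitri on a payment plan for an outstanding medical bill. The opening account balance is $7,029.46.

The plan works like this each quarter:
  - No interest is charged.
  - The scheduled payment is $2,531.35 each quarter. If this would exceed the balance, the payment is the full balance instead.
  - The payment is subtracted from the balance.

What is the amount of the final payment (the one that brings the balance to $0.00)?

Quarter 1: opening $7,029.46; payment $2,531.35; balance $4,498.11
Quarter 2: opening $4,498.11; payment $2,531.35; balance $1,966.76
Quarter 3: opening $1,966.76; payment $1,966.76; balance $0.00

$1,966.76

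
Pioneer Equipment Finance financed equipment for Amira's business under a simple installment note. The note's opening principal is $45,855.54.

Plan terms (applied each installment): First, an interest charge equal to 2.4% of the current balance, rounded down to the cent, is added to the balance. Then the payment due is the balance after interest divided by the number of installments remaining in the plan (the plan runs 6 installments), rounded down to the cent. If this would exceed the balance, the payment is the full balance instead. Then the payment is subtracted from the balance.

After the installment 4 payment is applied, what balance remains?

Installment 1: opening $45,855.54; interest $1,100.53 → $46,956.07; payment $7,826.01; balance $39,130.06
Installment 2: opening $39,130.06; interest $939.12 → $40,069.18; payment $8,013.83; balance $32,055.35
Installment 3: opening $32,055.35; interest $769.32 → $32,824.67; payment $8,206.16; balance $24,618.51
Installment 4: opening $24,618.51; interest $590.84 → $25,209.35; payment $8,403.11; balance $16,806.24

$16,806.24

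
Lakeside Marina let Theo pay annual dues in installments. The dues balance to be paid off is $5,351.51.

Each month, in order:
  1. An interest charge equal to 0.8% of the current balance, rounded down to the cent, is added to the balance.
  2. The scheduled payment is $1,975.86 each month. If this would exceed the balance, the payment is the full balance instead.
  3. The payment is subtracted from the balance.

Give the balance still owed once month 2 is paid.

Month 1: $5,351.51 +$42.81 interest = $5,394.32; pay $1,975.86 → $3,418.46
Month 2: $3,418.46 +$27.34 interest = $3,445.80; pay $1,975.86 → $1,469.94

$1,469.94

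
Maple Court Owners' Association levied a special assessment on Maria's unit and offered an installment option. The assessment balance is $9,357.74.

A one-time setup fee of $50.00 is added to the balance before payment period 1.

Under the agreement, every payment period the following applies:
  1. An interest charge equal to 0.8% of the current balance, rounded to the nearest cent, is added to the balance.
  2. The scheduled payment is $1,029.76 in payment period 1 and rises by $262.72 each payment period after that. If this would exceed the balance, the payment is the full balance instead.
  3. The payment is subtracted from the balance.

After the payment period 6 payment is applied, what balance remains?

$0.00

Payment period 1: $9,407.74 +$75.26 interest = $9,483.00; pay $1,029.76 → $8,453.24
Payment period 2: $8,453.24 +$67.63 interest = $8,520.87; pay $1,292.48 → $7,228.39
Payment period 3: $7,228.39 +$57.83 interest = $7,286.22; pay $1,555.20 → $5,731.02
Payment period 4: $5,731.02 +$45.85 interest = $5,776.87; pay $1,817.92 → $3,958.95
Payment period 5: $3,958.95 +$31.67 interest = $3,990.62; pay $2,080.64 → $1,909.98
Payment period 6: $1,909.98 +$15.28 interest = $1,925.26; pay $1,925.26 → $0.00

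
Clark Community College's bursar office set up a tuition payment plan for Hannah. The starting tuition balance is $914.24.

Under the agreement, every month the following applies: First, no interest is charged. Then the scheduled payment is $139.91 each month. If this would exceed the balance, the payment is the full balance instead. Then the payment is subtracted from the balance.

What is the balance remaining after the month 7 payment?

# | Opening | Payment | End bal
1 | $914.24 | $139.91 | $774.33
2 | $774.33 | $139.91 | $634.42
3 | $634.42 | $139.91 | $494.51
4 | $494.51 | $139.91 | $354.60
5 | $354.60 | $139.91 | $214.69
6 | $214.69 | $139.91 | $74.78
7 | $74.78 | $74.78 | $0.00

$0.00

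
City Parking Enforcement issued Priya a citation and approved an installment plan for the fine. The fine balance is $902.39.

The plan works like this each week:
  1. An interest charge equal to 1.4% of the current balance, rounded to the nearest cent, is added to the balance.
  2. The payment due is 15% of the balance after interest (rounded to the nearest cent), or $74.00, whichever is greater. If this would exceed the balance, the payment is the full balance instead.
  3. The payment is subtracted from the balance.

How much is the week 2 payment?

$118.30

Week 1: opening $902.39; interest $12.63 → $915.02; payment $137.25; balance $777.77
Week 2: opening $777.77; interest $10.89 → $788.66; payment $118.30; balance $670.36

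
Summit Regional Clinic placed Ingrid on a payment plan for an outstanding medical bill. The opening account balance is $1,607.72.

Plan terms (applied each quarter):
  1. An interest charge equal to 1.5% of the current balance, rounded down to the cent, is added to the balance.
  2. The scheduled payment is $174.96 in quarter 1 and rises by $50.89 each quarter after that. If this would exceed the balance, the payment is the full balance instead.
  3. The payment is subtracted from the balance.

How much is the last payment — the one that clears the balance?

$318.62

Quarter 1: opening $1,607.72; interest $24.11 → $1,631.83; payment $174.96; balance $1,456.87
Quarter 2: opening $1,456.87; interest $21.85 → $1,478.72; payment $225.85; balance $1,252.87
Quarter 3: opening $1,252.87; interest $18.79 → $1,271.66; payment $276.74; balance $994.92
Quarter 4: opening $994.92; interest $14.92 → $1,009.84; payment $327.63; balance $682.21
Quarter 5: opening $682.21; interest $10.23 → $692.44; payment $378.52; balance $313.92
Quarter 6: opening $313.92; interest $4.70 → $318.62; payment $318.62; balance $0.00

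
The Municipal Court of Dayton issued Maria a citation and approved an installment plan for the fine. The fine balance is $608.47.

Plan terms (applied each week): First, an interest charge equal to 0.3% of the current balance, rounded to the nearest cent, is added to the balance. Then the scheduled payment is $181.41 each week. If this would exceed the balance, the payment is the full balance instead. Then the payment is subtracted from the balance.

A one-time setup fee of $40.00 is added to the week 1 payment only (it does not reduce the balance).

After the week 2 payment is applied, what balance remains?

$248.77

# | Opening | Interest | Payment | Fee | End bal
1 | $608.47 | $1.83 | $181.41 | $40.00 | $428.89
2 | $428.89 | $1.29 | $181.41 | — | $248.77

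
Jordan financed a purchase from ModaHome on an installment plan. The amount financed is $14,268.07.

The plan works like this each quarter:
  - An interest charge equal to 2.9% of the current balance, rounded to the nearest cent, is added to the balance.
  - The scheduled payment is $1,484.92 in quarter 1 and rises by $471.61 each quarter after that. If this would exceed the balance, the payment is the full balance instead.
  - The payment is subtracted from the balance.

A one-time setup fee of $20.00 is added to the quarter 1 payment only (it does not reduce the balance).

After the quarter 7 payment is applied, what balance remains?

# | Opening | Interest | Payment | Fee | End bal
1 | $14,268.07 | $413.77 | $1,484.92 | $20.00 | $13,196.92
2 | $13,196.92 | $382.71 | $1,956.53 | — | $11,623.10
3 | $11,623.10 | $337.07 | $2,428.14 | — | $9,532.03
4 | $9,532.03 | $276.43 | $2,899.75 | — | $6,908.71
5 | $6,908.71 | $200.35 | $3,371.36 | — | $3,737.70
6 | $3,737.70 | $108.39 | $3,842.97 | — | $3.12
7 | $3.12 | $0.09 | $3.21 | — | $0.00

$0.00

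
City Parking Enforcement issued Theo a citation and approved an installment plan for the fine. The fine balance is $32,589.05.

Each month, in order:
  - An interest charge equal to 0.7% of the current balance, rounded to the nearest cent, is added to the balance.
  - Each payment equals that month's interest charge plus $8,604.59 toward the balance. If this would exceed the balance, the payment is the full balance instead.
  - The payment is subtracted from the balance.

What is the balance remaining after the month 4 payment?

# | Opening | Interest | Payment | End bal
1 | $32,589.05 | $228.12 | $8,832.71 | $23,984.46
2 | $23,984.46 | $167.89 | $8,772.48 | $15,379.87
3 | $15,379.87 | $107.66 | $8,712.25 | $6,775.28
4 | $6,775.28 | $47.43 | $6,822.71 | $0.00

$0.00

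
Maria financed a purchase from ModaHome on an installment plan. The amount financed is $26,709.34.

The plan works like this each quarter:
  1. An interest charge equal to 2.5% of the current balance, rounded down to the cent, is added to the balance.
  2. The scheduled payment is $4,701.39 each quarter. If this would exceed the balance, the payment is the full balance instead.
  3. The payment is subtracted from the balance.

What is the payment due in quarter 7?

Quarter 1: opening $26,709.34; interest $667.73 → $27,377.07; payment $4,701.39; balance $22,675.68
Quarter 2: opening $22,675.68; interest $566.89 → $23,242.57; payment $4,701.39; balance $18,541.18
Quarter 3: opening $18,541.18; interest $463.52 → $19,004.70; payment $4,701.39; balance $14,303.31
Quarter 4: opening $14,303.31; interest $357.58 → $14,660.89; payment $4,701.39; balance $9,959.50
Quarter 5: opening $9,959.50; interest $248.98 → $10,208.48; payment $4,701.39; balance $5,507.09
Quarter 6: opening $5,507.09; interest $137.67 → $5,644.76; payment $4,701.39; balance $943.37
Quarter 7: opening $943.37; interest $23.58 → $966.95; payment $966.95; balance $0.00

$966.95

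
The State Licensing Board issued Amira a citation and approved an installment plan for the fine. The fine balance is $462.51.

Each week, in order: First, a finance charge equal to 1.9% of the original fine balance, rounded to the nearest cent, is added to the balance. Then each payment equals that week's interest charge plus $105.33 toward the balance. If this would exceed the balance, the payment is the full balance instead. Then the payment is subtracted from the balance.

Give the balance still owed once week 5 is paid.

$0.00

# | Opening | Interest | Payment | End bal
1 | $462.51 | $8.79 | $114.12 | $357.18
2 | $357.18 | $8.79 | $114.12 | $251.85
3 | $251.85 | $8.79 | $114.12 | $146.52
4 | $146.52 | $8.79 | $114.12 | $41.19
5 | $41.19 | $8.79 | $49.98 | $0.00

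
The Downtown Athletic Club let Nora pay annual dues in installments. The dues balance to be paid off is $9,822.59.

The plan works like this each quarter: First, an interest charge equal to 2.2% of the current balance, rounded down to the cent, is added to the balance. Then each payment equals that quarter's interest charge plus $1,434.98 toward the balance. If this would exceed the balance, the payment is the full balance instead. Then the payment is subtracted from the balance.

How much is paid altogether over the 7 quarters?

$10,672.25

Quarter 1: opening $9,822.59; interest $216.09 → $10,038.68; payment $1,651.07; balance $8,387.61
Quarter 2: opening $8,387.61; interest $184.52 → $8,572.13; payment $1,619.50; balance $6,952.63
Quarter 3: opening $6,952.63; interest $152.95 → $7,105.58; payment $1,587.93; balance $5,517.65
Quarter 4: opening $5,517.65; interest $121.38 → $5,639.03; payment $1,556.36; balance $4,082.67
Quarter 5: opening $4,082.67; interest $89.81 → $4,172.48; payment $1,524.79; balance $2,647.69
Quarter 6: opening $2,647.69; interest $58.24 → $2,705.93; payment $1,493.22; balance $1,212.71
Quarter 7: opening $1,212.71; interest $26.67 → $1,239.38; payment $1,239.38; balance $0.00
Total paid: $10,672.25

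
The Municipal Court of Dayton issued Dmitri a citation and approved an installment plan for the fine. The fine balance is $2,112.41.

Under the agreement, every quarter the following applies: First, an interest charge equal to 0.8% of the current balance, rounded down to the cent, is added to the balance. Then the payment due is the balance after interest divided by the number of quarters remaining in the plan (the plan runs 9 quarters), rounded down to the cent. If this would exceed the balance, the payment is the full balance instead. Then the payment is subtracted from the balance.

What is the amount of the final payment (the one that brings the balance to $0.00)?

# | Opening | Interest | Payment | End bal
1 | $2,112.41 | $16.89 | $236.58 | $1,892.72
2 | $1,892.72 | $15.14 | $238.48 | $1,669.38
3 | $1,669.38 | $13.35 | $240.39 | $1,442.34
4 | $1,442.34 | $11.53 | $242.31 | $1,211.56
5 | $1,211.56 | $9.69 | $244.25 | $977.00
6 | $977.00 | $7.81 | $246.20 | $738.61
7 | $738.61 | $5.90 | $248.17 | $496.34
8 | $496.34 | $3.97 | $250.15 | $250.16
9 | $250.16 | $2.00 | $252.16 | $0.00

$252.16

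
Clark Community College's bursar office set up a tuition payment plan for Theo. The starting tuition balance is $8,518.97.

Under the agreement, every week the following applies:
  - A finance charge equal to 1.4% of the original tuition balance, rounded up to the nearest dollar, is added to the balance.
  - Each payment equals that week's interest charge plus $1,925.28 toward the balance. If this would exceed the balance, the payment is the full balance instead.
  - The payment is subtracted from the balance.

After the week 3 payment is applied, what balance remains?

$2,743.13

# | Opening | Interest | Payment | End bal
1 | $8,518.97 | $120.00 | $2,045.28 | $6,593.69
2 | $6,593.69 | $120.00 | $2,045.28 | $4,668.41
3 | $4,668.41 | $120.00 | $2,045.28 | $2,743.13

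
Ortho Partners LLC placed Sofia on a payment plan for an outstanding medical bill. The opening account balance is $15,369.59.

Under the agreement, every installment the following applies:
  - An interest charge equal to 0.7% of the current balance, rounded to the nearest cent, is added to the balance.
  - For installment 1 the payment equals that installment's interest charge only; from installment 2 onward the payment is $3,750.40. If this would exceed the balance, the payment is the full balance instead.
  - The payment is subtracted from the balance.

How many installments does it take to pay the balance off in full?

Installment 1: opening $15,369.59; interest $107.59 → $15,477.18; payment $107.59; balance $15,369.59
Installment 2: opening $15,369.59; interest $107.59 → $15,477.18; payment $3,750.40; balance $11,726.78
Installment 3: opening $11,726.78; interest $82.09 → $11,808.87; payment $3,750.40; balance $8,058.47
Installment 4: opening $8,058.47; interest $56.41 → $8,114.88; payment $3,750.40; balance $4,364.48
Installment 5: opening $4,364.48; interest $30.55 → $4,395.03; payment $3,750.40; balance $644.63
Installment 6: opening $644.63; interest $4.51 → $649.14; payment $649.14; balance $0.00
Balance reaches $0.00 in installment 6.

6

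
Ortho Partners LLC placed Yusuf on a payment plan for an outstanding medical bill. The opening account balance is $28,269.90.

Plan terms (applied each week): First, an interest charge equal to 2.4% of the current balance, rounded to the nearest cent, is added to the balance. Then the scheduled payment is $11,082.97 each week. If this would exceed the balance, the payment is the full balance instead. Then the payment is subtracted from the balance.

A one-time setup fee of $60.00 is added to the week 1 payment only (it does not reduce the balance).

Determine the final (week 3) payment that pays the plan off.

$7,384.28

# | Opening | Interest | Payment | Fee | End bal
1 | $28,269.90 | $678.48 | $11,082.97 | $60.00 | $17,865.41
2 | $17,865.41 | $428.77 | $11,082.97 | — | $7,211.21
3 | $7,211.21 | $173.07 | $7,384.28 | — | $0.00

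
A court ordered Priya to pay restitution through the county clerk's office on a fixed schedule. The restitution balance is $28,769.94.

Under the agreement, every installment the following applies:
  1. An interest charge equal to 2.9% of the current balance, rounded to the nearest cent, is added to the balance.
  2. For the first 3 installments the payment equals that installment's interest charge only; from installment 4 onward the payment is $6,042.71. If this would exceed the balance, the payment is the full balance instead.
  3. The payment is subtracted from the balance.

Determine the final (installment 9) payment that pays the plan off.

$1,207.18

Installment 1: opening $28,769.94; interest $834.33 → $29,604.27; payment $834.33; balance $28,769.94
Installment 2: opening $28,769.94; interest $834.33 → $29,604.27; payment $834.33; balance $28,769.94
Installment 3: opening $28,769.94; interest $834.33 → $29,604.27; payment $834.33; balance $28,769.94
Installment 4: opening $28,769.94; interest $834.33 → $29,604.27; payment $6,042.71; balance $23,561.56
Installment 5: opening $23,561.56; interest $683.29 → $24,244.85; payment $6,042.71; balance $18,202.14
Installment 6: opening $18,202.14; interest $527.86 → $18,730.00; payment $6,042.71; balance $12,687.29
Installment 7: opening $12,687.29; interest $367.93 → $13,055.22; payment $6,042.71; balance $7,012.51
Installment 8: opening $7,012.51; interest $203.36 → $7,215.87; payment $6,042.71; balance $1,173.16
Installment 9: opening $1,173.16; interest $34.02 → $1,207.18; payment $1,207.18; balance $0.00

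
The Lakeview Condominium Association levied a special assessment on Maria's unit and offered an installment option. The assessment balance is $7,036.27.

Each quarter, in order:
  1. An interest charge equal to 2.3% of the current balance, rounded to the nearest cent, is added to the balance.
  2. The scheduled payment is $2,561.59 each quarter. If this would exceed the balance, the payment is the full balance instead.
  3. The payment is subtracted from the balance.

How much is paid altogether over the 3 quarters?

# | Opening | Interest | Payment | End bal
1 | $7,036.27 | $161.83 | $2,561.59 | $4,636.51
2 | $4,636.51 | $106.64 | $2,561.59 | $2,181.56
3 | $2,181.56 | $50.18 | $2,231.74 | $0.00
Total paid: $7,354.92

$7,354.92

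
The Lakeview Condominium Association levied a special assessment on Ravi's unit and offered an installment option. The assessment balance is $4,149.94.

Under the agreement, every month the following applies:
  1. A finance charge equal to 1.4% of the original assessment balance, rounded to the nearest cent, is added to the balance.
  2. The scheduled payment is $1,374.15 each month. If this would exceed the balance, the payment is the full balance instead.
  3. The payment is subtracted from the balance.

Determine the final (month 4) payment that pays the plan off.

$259.89

# | Opening | Interest | Payment | End bal
1 | $4,149.94 | $58.10 | $1,374.15 | $2,833.89
2 | $2,833.89 | $58.10 | $1,374.15 | $1,517.84
3 | $1,517.84 | $58.10 | $1,374.15 | $201.79
4 | $201.79 | $58.10 | $259.89 | $0.00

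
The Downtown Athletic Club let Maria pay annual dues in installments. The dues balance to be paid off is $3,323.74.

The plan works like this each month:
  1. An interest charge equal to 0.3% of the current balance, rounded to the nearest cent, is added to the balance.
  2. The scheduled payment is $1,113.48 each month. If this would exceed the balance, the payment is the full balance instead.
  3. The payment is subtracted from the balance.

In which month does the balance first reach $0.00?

# | Opening | Interest | Payment | End bal
1 | $3,323.74 | $9.97 | $1,113.48 | $2,220.23
2 | $2,220.23 | $6.66 | $1,113.48 | $1,113.41
3 | $1,113.41 | $3.34 | $1,113.48 | $3.27
4 | $3.27 | $0.01 | $3.28 | $0.00
Balance reaches $0.00 in month 4.

4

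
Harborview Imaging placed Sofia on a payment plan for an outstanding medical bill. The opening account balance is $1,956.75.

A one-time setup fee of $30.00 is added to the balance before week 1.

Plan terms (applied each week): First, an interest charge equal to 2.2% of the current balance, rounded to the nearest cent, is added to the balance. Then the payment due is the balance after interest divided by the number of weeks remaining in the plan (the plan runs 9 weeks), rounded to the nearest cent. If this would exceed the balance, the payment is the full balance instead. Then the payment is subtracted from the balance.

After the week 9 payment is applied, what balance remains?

$0.00

# | Opening | Interest | Payment | End bal
1 | $1,986.75 | $43.71 | $225.61 | $1,804.85
2 | $1,804.85 | $39.71 | $230.57 | $1,613.99
3 | $1,613.99 | $35.51 | $235.64 | $1,413.86
4 | $1,413.86 | $31.10 | $240.83 | $1,204.13
5 | $1,204.13 | $26.49 | $246.12 | $984.50
6 | $984.50 | $21.66 | $251.54 | $754.62
7 | $754.62 | $16.60 | $257.07 | $514.15
8 | $514.15 | $11.31 | $262.73 | $262.73
9 | $262.73 | $5.78 | $268.51 | $0.00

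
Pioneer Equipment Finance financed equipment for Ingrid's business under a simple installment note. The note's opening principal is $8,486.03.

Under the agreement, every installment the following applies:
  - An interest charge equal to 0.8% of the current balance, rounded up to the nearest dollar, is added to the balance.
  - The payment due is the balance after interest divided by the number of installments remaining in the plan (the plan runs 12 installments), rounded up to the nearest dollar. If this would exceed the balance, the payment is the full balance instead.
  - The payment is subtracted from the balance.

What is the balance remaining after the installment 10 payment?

$1,531.03

# | Opening | Interest | Payment | End bal
1 | $8,486.03 | $68.00 | $713.00 | $7,841.03
2 | $7,841.03 | $63.00 | $719.00 | $7,185.03
3 | $7,185.03 | $58.00 | $725.00 | $6,518.03
4 | $6,518.03 | $53.00 | $731.00 | $5,840.03
5 | $5,840.03 | $47.00 | $736.00 | $5,151.03
6 | $5,151.03 | $42.00 | $742.00 | $4,451.03
7 | $4,451.03 | $36.00 | $748.00 | $3,739.03
8 | $3,739.03 | $30.00 | $754.00 | $3,015.03
9 | $3,015.03 | $25.00 | $761.00 | $2,279.03
10 | $2,279.03 | $19.00 | $767.00 | $1,531.03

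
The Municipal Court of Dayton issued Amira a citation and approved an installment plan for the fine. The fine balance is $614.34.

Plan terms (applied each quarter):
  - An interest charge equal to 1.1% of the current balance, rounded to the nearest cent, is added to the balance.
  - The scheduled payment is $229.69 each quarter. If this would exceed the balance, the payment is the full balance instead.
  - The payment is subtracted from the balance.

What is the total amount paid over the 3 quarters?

$627.24

Quarter 1: $614.34 +$6.76 interest = $621.10; pay $229.69 → $391.41
Quarter 2: $391.41 +$4.31 interest = $395.72; pay $229.69 → $166.03
Quarter 3: $166.03 +$1.83 interest = $167.86; pay $167.86 → $0.00
Total paid: $627.24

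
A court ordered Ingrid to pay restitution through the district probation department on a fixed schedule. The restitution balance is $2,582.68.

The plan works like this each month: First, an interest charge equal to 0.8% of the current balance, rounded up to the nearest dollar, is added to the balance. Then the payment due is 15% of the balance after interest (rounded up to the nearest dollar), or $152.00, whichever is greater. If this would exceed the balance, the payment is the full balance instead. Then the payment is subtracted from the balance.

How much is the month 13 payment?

Month 1: opening $2,582.68; interest $21.00 → $2,603.68; payment $391.00; balance $2,212.68
Month 2: opening $2,212.68; interest $18.00 → $2,230.68; payment $335.00; balance $1,895.68
Month 3: opening $1,895.68; interest $16.00 → $1,911.68; payment $287.00; balance $1,624.68
Month 4: opening $1,624.68; interest $13.00 → $1,637.68; payment $246.00; balance $1,391.68
Month 5: opening $1,391.68; interest $12.00 → $1,403.68; payment $211.00; balance $1,192.68
Month 6: opening $1,192.68; interest $10.00 → $1,202.68; payment $181.00; balance $1,021.68
Month 7: opening $1,021.68; interest $9.00 → $1,030.68; payment $155.00; balance $875.68
Month 8: opening $875.68; interest $8.00 → $883.68; payment $152.00; balance $731.68
Month 9: opening $731.68; interest $6.00 → $737.68; payment $152.00; balance $585.68
Month 10: opening $585.68; interest $5.00 → $590.68; payment $152.00; balance $438.68
Month 11: opening $438.68; interest $4.00 → $442.68; payment $152.00; balance $290.68
Month 12: opening $290.68; interest $3.00 → $293.68; payment $152.00; balance $141.68
Month 13: opening $141.68; interest $2.00 → $143.68; payment $143.68; balance $0.00

$143.68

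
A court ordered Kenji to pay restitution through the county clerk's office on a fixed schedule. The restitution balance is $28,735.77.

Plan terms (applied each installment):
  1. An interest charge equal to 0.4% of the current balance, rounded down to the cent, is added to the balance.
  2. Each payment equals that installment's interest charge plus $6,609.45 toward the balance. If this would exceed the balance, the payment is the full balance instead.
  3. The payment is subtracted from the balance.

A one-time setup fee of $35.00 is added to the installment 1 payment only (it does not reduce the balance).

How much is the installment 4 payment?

# | Opening | Interest | Payment | Fee | End bal
1 | $28,735.77 | $114.94 | $6,724.39 | $35.00 | $22,126.32
2 | $22,126.32 | $88.50 | $6,697.95 | — | $15,516.87
3 | $15,516.87 | $62.06 | $6,671.51 | — | $8,907.42
4 | $8,907.42 | $35.62 | $6,645.07 | — | $2,297.97

$6,645.07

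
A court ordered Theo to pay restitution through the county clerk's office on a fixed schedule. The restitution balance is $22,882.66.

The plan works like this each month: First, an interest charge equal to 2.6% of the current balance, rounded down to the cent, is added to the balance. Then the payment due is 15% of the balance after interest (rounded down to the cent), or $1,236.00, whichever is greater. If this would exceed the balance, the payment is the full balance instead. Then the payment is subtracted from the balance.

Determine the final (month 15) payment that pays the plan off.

$1,042.75

Month 1: opening $22,882.66; interest $594.94 → $23,477.60; payment $3,521.64; balance $19,955.96
Month 2: opening $19,955.96; interest $518.85 → $20,474.81; payment $3,071.22; balance $17,403.59
Month 3: opening $17,403.59; interest $452.49 → $17,856.08; payment $2,678.41; balance $15,177.67
Month 4: opening $15,177.67; interest $394.61 → $15,572.28; payment $2,335.84; balance $13,236.44
Month 5: opening $13,236.44; interest $344.14 → $13,580.58; payment $2,037.08; balance $11,543.50
Month 6: opening $11,543.50; interest $300.13 → $11,843.63; payment $1,776.54; balance $10,067.09
Month 7: opening $10,067.09; interest $261.74 → $10,328.83; payment $1,549.32; balance $8,779.51
Month 8: opening $8,779.51; interest $228.26 → $9,007.77; payment $1,351.16; balance $7,656.61
Month 9: opening $7,656.61; interest $199.07 → $7,855.68; payment $1,236.00; balance $6,619.68
Month 10: opening $6,619.68; interest $172.11 → $6,791.79; payment $1,236.00; balance $5,555.79
Month 11: opening $5,555.79; interest $144.45 → $5,700.24; payment $1,236.00; balance $4,464.24
Month 12: opening $4,464.24; interest $116.07 → $4,580.31; payment $1,236.00; balance $3,344.31
Month 13: opening $3,344.31; interest $86.95 → $3,431.26; payment $1,236.00; balance $2,195.26
Month 14: opening $2,195.26; interest $57.07 → $2,252.33; payment $1,236.00; balance $1,016.33
Month 15: opening $1,016.33; interest $26.42 → $1,042.75; payment $1,042.75; balance $0.00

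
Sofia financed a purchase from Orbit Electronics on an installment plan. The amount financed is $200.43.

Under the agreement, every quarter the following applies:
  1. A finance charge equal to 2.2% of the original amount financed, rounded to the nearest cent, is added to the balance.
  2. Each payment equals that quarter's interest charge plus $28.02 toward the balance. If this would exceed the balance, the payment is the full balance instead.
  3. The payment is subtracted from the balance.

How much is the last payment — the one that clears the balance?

$8.70

# | Opening | Interest | Payment | End bal
1 | $200.43 | $4.41 | $32.43 | $172.41
2 | $172.41 | $4.41 | $32.43 | $144.39
3 | $144.39 | $4.41 | $32.43 | $116.37
4 | $116.37 | $4.41 | $32.43 | $88.35
5 | $88.35 | $4.41 | $32.43 | $60.33
6 | $60.33 | $4.41 | $32.43 | $32.31
7 | $32.31 | $4.41 | $32.43 | $4.29
8 | $4.29 | $4.41 | $8.70 | $0.00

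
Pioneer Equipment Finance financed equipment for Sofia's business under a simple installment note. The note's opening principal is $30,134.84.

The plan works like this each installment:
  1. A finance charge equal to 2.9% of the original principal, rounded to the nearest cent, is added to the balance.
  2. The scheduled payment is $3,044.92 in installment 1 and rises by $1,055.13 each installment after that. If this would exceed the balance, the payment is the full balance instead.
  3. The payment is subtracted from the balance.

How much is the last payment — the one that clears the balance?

$2,155.74

Installment 1: opening $30,134.84; interest $873.91 → $31,008.75; payment $3,044.92; balance $27,963.83
Installment 2: opening $27,963.83; interest $873.91 → $28,837.74; payment $4,100.05; balance $24,737.69
Installment 3: opening $24,737.69; interest $873.91 → $25,611.60; payment $5,155.18; balance $20,456.42
Installment 4: opening $20,456.42; interest $873.91 → $21,330.33; payment $6,210.31; balance $15,120.02
Installment 5: opening $15,120.02; interest $873.91 → $15,993.93; payment $7,265.44; balance $8,728.49
Installment 6: opening $8,728.49; interest $873.91 → $9,602.40; payment $8,320.57; balance $1,281.83
Installment 7: opening $1,281.83; interest $873.91 → $2,155.74; payment $2,155.74; balance $0.00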